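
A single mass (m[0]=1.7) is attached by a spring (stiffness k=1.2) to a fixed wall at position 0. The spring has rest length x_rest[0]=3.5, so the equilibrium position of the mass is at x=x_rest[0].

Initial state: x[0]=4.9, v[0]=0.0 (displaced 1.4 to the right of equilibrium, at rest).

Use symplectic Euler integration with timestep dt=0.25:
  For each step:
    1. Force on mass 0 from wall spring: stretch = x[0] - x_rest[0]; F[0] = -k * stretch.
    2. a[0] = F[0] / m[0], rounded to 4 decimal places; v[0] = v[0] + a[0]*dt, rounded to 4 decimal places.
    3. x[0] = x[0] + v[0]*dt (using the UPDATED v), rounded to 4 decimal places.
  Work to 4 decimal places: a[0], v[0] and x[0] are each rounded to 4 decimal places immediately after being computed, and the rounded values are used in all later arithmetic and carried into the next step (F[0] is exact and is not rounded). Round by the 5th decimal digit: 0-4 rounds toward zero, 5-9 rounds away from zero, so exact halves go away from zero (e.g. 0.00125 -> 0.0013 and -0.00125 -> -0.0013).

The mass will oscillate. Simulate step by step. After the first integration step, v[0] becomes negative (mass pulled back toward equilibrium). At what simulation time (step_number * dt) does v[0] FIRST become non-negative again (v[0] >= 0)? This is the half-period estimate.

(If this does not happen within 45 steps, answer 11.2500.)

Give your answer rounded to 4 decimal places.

Answer: 3.7500

Derivation:
Step 0: x=[4.9000] v=[0.0000]
Step 1: x=[4.8382] v=[-0.2471]
Step 2: x=[4.7174] v=[-0.4833]
Step 3: x=[4.5429] v=[-0.6981]
Step 4: x=[4.3224] v=[-0.8822]
Step 5: x=[4.0656] v=[-1.0273]
Step 6: x=[3.7838] v=[-1.1271]
Step 7: x=[3.4895] v=[-1.1772]
Step 8: x=[3.1957] v=[-1.1754]
Step 9: x=[2.9153] v=[-1.1217]
Step 10: x=[2.6607] v=[-1.0185]
Step 11: x=[2.4431] v=[-0.8704]
Step 12: x=[2.2721] v=[-0.6839]
Step 13: x=[2.1553] v=[-0.4672]
Step 14: x=[2.0978] v=[-0.2299]
Step 15: x=[2.1022] v=[0.0176]
First v>=0 after going negative at step 15, time=3.7500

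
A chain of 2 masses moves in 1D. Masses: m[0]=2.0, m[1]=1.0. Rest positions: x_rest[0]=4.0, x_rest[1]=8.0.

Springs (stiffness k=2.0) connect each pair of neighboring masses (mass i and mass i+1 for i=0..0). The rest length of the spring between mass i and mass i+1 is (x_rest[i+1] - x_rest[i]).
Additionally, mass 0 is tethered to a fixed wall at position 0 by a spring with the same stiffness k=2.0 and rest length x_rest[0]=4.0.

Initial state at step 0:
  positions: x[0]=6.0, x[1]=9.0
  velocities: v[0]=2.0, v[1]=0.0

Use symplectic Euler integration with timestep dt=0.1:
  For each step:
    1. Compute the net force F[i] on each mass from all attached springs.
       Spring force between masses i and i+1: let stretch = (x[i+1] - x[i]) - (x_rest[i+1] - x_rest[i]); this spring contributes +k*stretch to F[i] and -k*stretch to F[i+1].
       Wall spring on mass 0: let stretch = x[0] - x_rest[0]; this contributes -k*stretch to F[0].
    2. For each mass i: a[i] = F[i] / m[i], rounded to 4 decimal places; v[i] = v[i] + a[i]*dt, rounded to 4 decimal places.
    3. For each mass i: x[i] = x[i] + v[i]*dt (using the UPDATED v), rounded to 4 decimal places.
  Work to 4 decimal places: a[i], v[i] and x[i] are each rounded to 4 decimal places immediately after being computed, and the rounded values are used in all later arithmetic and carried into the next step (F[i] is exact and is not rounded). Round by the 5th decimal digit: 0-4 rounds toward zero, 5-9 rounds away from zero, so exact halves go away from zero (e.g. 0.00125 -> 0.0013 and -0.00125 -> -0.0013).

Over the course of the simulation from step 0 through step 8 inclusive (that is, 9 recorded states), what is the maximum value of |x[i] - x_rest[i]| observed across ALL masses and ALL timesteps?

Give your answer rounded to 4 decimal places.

Step 0: x=[6.0000 9.0000] v=[2.0000 0.0000]
Step 1: x=[6.1700 9.0200] v=[1.7000 0.2000]
Step 2: x=[6.3068 9.0630] v=[1.3680 0.4300]
Step 3: x=[6.4081 9.1309] v=[1.0129 0.6788]
Step 4: x=[6.4725 9.2243] v=[0.6444 0.9342]
Step 5: x=[6.4997 9.3427] v=[0.2723 1.1838]
Step 6: x=[6.4904 9.4842] v=[-0.0934 1.4152]
Step 7: x=[6.4461 9.6458] v=[-0.4431 1.6164]
Step 8: x=[6.3693 9.8235] v=[-0.7677 1.7765]
Max displacement = 2.4997

Answer: 2.4997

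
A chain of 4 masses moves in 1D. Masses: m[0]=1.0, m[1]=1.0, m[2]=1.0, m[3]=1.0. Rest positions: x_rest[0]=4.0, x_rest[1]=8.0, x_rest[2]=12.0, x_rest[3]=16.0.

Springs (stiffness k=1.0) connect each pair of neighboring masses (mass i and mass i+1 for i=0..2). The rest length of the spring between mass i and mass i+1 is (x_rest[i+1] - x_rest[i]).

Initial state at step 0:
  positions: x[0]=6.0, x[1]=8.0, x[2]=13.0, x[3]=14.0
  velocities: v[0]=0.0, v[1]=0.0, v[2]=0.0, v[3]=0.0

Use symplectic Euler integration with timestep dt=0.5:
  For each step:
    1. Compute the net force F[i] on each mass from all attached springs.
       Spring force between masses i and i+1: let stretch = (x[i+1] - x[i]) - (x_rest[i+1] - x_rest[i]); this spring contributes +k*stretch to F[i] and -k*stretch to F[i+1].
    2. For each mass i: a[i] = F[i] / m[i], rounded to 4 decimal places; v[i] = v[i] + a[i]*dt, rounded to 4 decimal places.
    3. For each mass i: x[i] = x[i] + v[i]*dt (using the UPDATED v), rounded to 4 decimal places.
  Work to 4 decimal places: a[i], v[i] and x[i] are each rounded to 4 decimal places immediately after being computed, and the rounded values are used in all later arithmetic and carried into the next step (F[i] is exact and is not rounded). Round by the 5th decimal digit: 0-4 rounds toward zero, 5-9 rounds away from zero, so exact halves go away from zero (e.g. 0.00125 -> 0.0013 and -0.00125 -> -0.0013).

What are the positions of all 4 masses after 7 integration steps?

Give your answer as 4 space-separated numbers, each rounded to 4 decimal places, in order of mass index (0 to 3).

Step 0: x=[6.0000 8.0000 13.0000 14.0000] v=[0.0000 0.0000 0.0000 0.0000]
Step 1: x=[5.5000 8.7500 12.0000 14.7500] v=[-1.0000 1.5000 -2.0000 1.5000]
Step 2: x=[4.8125 9.5000 10.8750 15.8125] v=[-1.3750 1.5000 -2.2500 2.1250]
Step 3: x=[4.2969 9.4219 10.6406 16.6407] v=[-1.0313 -0.1563 -0.4688 1.6563]
Step 4: x=[4.0625 8.3672 11.6016 16.9689] v=[-0.4688 -2.1095 1.9219 0.6563]
Step 5: x=[3.9043 7.0449 13.0958 16.9552] v=[-0.3165 -2.6447 2.9884 -0.0274]
Step 6: x=[3.5312 6.4501 14.0422 16.9767] v=[-0.7462 -1.1896 1.8927 0.0429]
Step 7: x=[2.8878 7.0236 13.8242 17.2646] v=[-1.2868 1.1470 -0.4361 0.5757]

Answer: 2.8878 7.0236 13.8242 17.2646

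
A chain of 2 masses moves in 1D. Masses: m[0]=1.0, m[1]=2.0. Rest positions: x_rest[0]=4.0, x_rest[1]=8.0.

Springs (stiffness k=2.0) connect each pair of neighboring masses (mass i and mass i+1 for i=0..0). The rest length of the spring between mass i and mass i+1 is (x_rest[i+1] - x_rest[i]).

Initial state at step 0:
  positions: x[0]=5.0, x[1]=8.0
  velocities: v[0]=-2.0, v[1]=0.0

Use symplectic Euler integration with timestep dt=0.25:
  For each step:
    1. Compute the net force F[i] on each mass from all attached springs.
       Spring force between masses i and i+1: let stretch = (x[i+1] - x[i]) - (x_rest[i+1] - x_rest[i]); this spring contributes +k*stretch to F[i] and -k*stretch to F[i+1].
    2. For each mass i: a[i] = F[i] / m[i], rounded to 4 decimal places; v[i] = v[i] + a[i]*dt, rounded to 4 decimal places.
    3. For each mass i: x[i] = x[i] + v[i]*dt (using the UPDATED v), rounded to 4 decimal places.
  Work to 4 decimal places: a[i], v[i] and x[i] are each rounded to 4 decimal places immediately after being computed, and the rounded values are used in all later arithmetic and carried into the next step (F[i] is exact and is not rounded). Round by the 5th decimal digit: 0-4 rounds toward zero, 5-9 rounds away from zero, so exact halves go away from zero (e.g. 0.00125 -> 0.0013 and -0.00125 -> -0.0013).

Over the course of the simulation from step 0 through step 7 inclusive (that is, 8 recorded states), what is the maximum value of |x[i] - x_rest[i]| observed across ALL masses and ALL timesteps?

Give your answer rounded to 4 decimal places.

Step 0: x=[5.0000 8.0000] v=[-2.0000 0.0000]
Step 1: x=[4.3750 8.0625] v=[-2.5000 0.2500]
Step 2: x=[3.7109 8.1445] v=[-2.6563 0.3281]
Step 3: x=[3.1010 8.1994] v=[-2.4395 0.2197]
Step 4: x=[2.6284 8.1857] v=[-1.8903 -0.0549]
Step 5: x=[2.3505 8.0747] v=[-1.1117 -0.4442]
Step 6: x=[2.2881 7.8559] v=[-0.2496 -0.8753]
Step 7: x=[2.4217 7.5391] v=[0.5343 -1.2673]
Max displacement = 1.7119

Answer: 1.7119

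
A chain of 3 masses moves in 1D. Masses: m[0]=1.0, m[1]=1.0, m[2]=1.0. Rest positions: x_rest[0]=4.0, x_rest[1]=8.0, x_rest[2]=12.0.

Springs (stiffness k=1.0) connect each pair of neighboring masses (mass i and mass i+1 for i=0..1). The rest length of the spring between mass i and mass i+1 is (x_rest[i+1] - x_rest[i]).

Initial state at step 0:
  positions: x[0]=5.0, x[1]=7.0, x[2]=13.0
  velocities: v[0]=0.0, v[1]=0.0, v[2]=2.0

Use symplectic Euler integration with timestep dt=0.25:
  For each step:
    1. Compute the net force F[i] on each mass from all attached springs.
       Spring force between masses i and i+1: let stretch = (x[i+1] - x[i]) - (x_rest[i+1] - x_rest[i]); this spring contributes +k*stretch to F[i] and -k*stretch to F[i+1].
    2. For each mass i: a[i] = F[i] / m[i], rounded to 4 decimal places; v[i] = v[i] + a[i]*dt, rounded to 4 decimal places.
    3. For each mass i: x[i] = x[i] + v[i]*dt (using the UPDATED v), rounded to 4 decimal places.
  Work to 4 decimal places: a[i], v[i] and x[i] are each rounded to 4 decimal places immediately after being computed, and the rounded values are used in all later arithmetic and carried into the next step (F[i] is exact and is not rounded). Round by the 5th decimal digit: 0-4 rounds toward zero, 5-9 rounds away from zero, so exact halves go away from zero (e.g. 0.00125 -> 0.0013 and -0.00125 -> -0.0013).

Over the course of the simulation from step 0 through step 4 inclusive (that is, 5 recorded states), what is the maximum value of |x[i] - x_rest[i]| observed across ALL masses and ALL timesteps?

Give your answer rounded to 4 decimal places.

Step 0: x=[5.0000 7.0000 13.0000] v=[0.0000 0.0000 2.0000]
Step 1: x=[4.8750 7.2500 13.3750] v=[-0.5000 1.0000 1.5000]
Step 2: x=[4.6484 7.7344 13.6172] v=[-0.9063 1.9375 0.9688]
Step 3: x=[4.3647 8.3936 13.7417] v=[-1.1348 2.6367 0.4981]
Step 4: x=[4.0828 9.1352 13.7820] v=[-1.1276 2.9665 0.1611]
Max displacement = 1.7820

Answer: 1.7820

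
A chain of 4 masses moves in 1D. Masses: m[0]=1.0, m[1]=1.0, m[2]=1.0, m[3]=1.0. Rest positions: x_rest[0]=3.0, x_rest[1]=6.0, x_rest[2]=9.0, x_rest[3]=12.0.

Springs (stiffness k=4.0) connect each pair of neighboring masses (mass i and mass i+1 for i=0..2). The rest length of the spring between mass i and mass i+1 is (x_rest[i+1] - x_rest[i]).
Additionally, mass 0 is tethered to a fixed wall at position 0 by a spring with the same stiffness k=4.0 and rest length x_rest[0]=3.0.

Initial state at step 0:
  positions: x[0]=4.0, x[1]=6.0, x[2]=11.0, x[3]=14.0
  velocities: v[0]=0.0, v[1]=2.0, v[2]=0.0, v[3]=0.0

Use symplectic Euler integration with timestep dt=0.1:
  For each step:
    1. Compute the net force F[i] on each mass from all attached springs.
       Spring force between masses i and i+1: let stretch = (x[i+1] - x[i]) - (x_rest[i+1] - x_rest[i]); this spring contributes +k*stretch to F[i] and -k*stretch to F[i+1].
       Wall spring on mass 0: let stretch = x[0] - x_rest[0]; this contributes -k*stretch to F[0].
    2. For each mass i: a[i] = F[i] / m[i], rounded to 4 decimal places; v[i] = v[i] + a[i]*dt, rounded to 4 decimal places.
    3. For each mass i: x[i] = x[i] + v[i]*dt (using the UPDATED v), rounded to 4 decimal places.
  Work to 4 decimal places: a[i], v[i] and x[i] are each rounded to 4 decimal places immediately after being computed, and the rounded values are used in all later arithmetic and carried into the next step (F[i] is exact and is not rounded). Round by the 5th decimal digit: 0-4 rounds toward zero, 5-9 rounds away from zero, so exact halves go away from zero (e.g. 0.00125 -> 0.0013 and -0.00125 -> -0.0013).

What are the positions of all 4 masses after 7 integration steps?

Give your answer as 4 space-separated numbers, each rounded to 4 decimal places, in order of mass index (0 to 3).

Answer: 3.1884 8.4710 10.1679 13.7371

Derivation:
Step 0: x=[4.0000 6.0000 11.0000 14.0000] v=[0.0000 2.0000 0.0000 0.0000]
Step 1: x=[3.9200 6.3200 10.9200 14.0000] v=[-0.8000 3.2000 -0.8000 0.0000]
Step 2: x=[3.7792 6.7280 10.7792 13.9968] v=[-1.4080 4.0800 -1.4080 -0.0320]
Step 3: x=[3.6052 7.1801 10.6051 13.9849] v=[-1.7402 4.5210 -1.7414 -0.1190]
Step 4: x=[3.4300 7.6262 10.4292 13.9578] v=[-1.7523 4.4610 -1.7595 -0.2709]
Step 5: x=[3.2854 8.0166 10.2823 13.9096] v=[-1.4458 3.9037 -1.4693 -0.4823]
Step 6: x=[3.1987 8.3084 10.1898 13.8363] v=[-0.8675 2.9175 -0.9247 -0.7332]
Step 7: x=[3.1884 8.4710 10.1679 13.7371] v=[-0.1031 1.6262 -0.2187 -0.9918]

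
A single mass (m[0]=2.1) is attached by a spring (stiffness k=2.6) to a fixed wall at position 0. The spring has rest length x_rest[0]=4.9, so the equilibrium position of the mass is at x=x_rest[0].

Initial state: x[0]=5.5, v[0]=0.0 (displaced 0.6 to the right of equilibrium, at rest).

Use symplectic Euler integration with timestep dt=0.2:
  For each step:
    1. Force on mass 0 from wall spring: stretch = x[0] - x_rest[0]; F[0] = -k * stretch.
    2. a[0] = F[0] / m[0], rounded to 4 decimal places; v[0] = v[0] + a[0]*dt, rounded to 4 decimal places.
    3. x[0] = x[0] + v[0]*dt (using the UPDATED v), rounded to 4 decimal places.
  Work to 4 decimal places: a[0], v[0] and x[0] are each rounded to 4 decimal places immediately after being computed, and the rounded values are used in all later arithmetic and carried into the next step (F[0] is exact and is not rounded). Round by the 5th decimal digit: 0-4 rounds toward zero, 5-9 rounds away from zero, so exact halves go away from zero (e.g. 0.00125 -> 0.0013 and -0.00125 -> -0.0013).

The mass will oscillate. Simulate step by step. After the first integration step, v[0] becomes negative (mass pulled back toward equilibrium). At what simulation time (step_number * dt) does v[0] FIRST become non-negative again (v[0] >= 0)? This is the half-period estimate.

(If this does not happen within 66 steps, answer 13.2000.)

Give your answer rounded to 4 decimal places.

Step 0: x=[5.5000] v=[0.0000]
Step 1: x=[5.4703] v=[-0.1486]
Step 2: x=[5.4123] v=[-0.2898]
Step 3: x=[5.3290] v=[-0.4167]
Step 4: x=[5.2244] v=[-0.5229]
Step 5: x=[5.1038] v=[-0.6032]
Step 6: x=[4.9731] v=[-0.6537]
Step 7: x=[4.8387] v=[-0.6718]
Step 8: x=[4.7074] v=[-0.6566]
Step 9: x=[4.5856] v=[-0.6089]
Step 10: x=[4.4794] v=[-0.5310]
Step 11: x=[4.3940] v=[-0.4269]
Step 12: x=[4.3337] v=[-0.3016]
Step 13: x=[4.3014] v=[-0.1614]
Step 14: x=[4.2988] v=[-0.0132]
Step 15: x=[4.3259] v=[0.1357]
First v>=0 after going negative at step 15, time=3.0000

Answer: 3.0000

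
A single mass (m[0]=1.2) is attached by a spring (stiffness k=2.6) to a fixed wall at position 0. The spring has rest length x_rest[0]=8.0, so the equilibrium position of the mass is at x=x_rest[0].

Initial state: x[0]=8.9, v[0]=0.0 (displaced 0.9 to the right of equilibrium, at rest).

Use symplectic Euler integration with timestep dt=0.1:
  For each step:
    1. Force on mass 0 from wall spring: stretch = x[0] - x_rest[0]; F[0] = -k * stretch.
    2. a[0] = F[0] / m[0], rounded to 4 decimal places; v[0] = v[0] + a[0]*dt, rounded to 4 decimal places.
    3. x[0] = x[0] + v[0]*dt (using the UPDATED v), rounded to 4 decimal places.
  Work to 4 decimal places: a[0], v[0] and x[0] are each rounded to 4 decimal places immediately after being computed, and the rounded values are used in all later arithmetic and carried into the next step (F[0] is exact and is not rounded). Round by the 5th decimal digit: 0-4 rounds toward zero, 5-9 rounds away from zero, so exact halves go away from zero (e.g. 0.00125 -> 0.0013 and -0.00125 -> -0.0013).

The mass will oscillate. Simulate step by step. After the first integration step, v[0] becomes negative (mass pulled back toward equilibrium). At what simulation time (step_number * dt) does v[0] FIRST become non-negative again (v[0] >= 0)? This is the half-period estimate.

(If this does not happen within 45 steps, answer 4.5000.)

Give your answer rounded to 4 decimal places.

Answer: 2.2000

Derivation:
Step 0: x=[8.9000] v=[0.0000]
Step 1: x=[8.8805] v=[-0.1950]
Step 2: x=[8.8419] v=[-0.3858]
Step 3: x=[8.7851] v=[-0.5682]
Step 4: x=[8.7113] v=[-0.7383]
Step 5: x=[8.6221] v=[-0.8924]
Step 6: x=[8.5194] v=[-1.0272]
Step 7: x=[8.4054] v=[-1.1397]
Step 8: x=[8.2827] v=[-1.2275]
Step 9: x=[8.1538] v=[-1.2888]
Step 10: x=[8.0216] v=[-1.3221]
Step 11: x=[7.8889] v=[-1.3268]
Step 12: x=[7.7586] v=[-1.3027]
Step 13: x=[7.6336] v=[-1.2504]
Step 14: x=[7.5165] v=[-1.1710]
Step 15: x=[7.4099] v=[-1.0662]
Step 16: x=[7.3161] v=[-0.9383]
Step 17: x=[7.2371] v=[-0.7901]
Step 18: x=[7.1746] v=[-0.6248]
Step 19: x=[7.1300] v=[-0.4460]
Step 20: x=[7.1043] v=[-0.2575]
Step 21: x=[7.0980] v=[-0.0634]
Step 22: x=[7.1112] v=[0.1320]
First v>=0 after going negative at step 22, time=2.2000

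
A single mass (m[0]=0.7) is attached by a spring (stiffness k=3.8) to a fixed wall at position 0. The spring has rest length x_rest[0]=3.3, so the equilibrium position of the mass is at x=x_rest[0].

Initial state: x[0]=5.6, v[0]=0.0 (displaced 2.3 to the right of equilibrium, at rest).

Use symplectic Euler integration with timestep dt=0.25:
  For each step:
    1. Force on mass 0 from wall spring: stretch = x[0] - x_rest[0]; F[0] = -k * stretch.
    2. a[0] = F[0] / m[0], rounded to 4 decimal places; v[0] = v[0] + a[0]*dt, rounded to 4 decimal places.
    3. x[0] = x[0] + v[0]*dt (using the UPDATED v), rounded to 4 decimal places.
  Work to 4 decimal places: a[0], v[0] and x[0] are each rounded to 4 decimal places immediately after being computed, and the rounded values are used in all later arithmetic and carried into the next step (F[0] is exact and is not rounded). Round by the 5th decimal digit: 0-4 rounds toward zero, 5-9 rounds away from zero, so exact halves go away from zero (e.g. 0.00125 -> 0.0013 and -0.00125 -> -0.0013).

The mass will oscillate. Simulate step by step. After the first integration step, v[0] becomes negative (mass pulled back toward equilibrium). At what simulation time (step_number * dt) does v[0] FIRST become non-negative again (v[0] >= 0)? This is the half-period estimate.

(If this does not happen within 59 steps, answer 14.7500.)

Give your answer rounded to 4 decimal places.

Answer: 1.5000

Derivation:
Step 0: x=[5.6000] v=[0.0000]
Step 1: x=[4.8197] v=[-3.1214]
Step 2: x=[3.5237] v=[-5.1839]
Step 3: x=[2.1518] v=[-5.4875]
Step 4: x=[1.1695] v=[-3.9292]
Step 5: x=[0.9101] v=[-1.0378]
Step 6: x=[1.4615] v=[2.2056]
First v>=0 after going negative at step 6, time=1.5000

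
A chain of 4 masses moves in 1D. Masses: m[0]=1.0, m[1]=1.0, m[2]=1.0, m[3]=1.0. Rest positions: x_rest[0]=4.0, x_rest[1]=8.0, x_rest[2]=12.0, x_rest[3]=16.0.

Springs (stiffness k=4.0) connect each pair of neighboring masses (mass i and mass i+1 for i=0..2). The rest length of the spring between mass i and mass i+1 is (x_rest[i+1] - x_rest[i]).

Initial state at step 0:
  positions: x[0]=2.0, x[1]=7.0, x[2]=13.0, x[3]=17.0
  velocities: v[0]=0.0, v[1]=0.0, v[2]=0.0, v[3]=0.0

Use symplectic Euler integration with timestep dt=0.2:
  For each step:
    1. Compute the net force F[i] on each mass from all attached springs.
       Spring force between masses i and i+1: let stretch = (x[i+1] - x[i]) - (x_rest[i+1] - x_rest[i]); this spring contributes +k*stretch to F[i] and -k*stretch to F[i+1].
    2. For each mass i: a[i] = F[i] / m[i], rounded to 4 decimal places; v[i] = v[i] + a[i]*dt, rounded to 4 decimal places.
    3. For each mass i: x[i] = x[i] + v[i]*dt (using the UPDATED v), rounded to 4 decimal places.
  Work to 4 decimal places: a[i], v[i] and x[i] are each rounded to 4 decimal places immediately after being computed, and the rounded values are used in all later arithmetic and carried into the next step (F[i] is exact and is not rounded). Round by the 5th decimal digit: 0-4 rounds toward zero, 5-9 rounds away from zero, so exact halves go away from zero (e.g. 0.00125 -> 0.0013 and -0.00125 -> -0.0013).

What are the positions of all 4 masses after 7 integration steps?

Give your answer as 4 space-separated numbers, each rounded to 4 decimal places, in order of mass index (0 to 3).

Answer: 5.0807 7.8188 11.4730 14.6278

Derivation:
Step 0: x=[2.0000 7.0000 13.0000 17.0000] v=[0.0000 0.0000 0.0000 0.0000]
Step 1: x=[2.1600 7.1600 12.6800 17.0000] v=[0.8000 0.8000 -1.6000 0.0000]
Step 2: x=[2.4800 7.4032 12.1680 16.9488] v=[1.6000 1.2160 -2.5600 -0.2560]
Step 3: x=[2.9477 7.6211 11.6586 16.7727] v=[2.3386 1.0893 -2.5472 -0.8806]
Step 4: x=[3.5232 7.7372 11.3214 16.4183] v=[2.8773 0.5806 -1.6859 -1.7719]
Step 5: x=[4.1329 7.7526 11.2263 15.8884] v=[3.0485 0.0768 -0.4757 -2.6494]
Step 6: x=[4.6818 7.7446 11.3213 15.2526] v=[2.7443 -0.0400 0.4750 -3.1791]
Step 7: x=[5.0807 7.8188 11.4730 14.6278] v=[1.9945 0.3711 0.7587 -3.1241]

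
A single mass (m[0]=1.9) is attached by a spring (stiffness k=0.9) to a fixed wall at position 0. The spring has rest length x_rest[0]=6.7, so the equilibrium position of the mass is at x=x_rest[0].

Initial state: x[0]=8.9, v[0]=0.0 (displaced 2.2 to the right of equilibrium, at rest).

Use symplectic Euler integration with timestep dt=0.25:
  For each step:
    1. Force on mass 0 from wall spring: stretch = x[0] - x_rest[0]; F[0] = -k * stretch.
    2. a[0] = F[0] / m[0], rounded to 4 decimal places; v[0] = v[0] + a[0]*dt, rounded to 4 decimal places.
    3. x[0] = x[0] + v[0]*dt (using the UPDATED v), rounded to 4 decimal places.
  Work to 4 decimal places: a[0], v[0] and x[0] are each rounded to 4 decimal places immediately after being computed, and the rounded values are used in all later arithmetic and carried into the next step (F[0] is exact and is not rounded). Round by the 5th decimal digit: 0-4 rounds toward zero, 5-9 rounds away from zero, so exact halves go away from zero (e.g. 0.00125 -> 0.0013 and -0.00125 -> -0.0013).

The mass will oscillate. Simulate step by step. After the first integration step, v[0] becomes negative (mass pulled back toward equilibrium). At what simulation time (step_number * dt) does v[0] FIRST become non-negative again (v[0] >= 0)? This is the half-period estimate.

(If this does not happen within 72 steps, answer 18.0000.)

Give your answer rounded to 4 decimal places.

Step 0: x=[8.9000] v=[0.0000]
Step 1: x=[8.8349] v=[-0.2605]
Step 2: x=[8.7066] v=[-0.5133]
Step 3: x=[8.5189] v=[-0.7509]
Step 4: x=[8.2773] v=[-0.9663]
Step 5: x=[7.9890] v=[-1.1531]
Step 6: x=[7.6626] v=[-1.3058]
Step 7: x=[7.3077] v=[-1.4198]
Step 8: x=[6.9348] v=[-1.4918]
Step 9: x=[6.5549] v=[-1.5196]
Step 10: x=[6.1793] v=[-1.5024]
Step 11: x=[5.8191] v=[-1.4408]
Step 12: x=[5.4850] v=[-1.3365]
Step 13: x=[5.1869] v=[-1.1926]
Step 14: x=[4.9336] v=[-1.0134]
Step 15: x=[4.7326] v=[-0.8042]
Step 16: x=[4.5898] v=[-0.5712]
Step 17: x=[4.5095] v=[-0.3213]
Step 18: x=[4.4940] v=[-0.0619]
Step 19: x=[4.5438] v=[0.1993]
First v>=0 after going negative at step 19, time=4.7500

Answer: 4.7500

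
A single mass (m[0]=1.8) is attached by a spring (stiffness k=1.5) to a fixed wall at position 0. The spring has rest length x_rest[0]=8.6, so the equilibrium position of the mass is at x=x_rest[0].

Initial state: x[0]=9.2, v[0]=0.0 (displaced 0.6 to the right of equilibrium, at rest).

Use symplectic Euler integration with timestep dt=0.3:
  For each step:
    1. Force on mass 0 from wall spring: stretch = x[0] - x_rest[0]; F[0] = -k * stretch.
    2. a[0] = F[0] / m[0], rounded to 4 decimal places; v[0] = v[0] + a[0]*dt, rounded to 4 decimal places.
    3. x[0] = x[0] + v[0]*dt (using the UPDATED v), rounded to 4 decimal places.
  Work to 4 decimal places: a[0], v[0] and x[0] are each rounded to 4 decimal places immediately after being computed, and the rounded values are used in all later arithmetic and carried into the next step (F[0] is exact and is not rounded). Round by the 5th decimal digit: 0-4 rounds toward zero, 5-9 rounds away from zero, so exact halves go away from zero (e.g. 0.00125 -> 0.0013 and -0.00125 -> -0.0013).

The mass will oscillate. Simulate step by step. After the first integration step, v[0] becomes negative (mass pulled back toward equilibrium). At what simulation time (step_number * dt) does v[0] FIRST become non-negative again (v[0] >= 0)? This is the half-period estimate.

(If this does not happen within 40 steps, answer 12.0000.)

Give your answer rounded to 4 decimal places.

Answer: 3.6000

Derivation:
Step 0: x=[9.2000] v=[0.0000]
Step 1: x=[9.1550] v=[-0.1500]
Step 2: x=[9.0684] v=[-0.2888]
Step 3: x=[8.9466] v=[-0.4059]
Step 4: x=[8.7989] v=[-0.4925]
Step 5: x=[8.6362] v=[-0.5422]
Step 6: x=[8.4708] v=[-0.5513]
Step 7: x=[8.3151] v=[-0.5190]
Step 8: x=[8.1808] v=[-0.4478]
Step 9: x=[8.0779] v=[-0.3430]
Step 10: x=[8.0142] v=[-0.2125]
Step 11: x=[7.9944] v=[-0.0660]
Step 12: x=[8.0200] v=[0.0854]
First v>=0 after going negative at step 12, time=3.6000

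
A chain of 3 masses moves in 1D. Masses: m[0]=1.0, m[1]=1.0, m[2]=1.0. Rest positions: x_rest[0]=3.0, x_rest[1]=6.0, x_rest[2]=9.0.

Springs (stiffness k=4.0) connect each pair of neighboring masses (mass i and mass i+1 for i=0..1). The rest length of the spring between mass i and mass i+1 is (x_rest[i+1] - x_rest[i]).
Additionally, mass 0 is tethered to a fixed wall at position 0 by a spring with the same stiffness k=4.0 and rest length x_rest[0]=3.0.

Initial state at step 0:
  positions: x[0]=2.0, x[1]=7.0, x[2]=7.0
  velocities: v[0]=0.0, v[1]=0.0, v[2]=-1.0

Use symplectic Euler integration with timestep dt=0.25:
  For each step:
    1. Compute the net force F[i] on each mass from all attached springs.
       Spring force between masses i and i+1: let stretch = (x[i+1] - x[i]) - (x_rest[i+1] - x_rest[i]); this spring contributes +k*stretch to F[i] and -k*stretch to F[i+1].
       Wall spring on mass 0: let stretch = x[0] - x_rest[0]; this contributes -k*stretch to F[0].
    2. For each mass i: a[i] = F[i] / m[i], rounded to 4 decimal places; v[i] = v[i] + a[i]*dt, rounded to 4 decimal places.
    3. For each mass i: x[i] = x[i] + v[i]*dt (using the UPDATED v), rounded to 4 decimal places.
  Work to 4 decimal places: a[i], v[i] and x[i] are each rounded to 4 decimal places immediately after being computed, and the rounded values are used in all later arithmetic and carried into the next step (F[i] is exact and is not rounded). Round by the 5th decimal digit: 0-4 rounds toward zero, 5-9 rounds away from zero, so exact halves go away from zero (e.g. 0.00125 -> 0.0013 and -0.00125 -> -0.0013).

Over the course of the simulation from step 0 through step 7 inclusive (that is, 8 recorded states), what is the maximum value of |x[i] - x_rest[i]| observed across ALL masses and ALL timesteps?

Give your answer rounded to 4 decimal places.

Step 0: x=[2.0000 7.0000 7.0000] v=[0.0000 0.0000 -1.0000]
Step 1: x=[2.7500 5.7500 7.5000] v=[3.0000 -5.0000 2.0000]
Step 2: x=[3.5625 4.1875 8.3125] v=[3.2500 -6.2500 3.2500]
Step 3: x=[3.6406 3.5000 8.8438] v=[0.3125 -2.7500 2.1250]
Step 4: x=[2.7734 4.1836 8.7891] v=[-3.4687 2.7344 -0.2188]
Step 5: x=[1.5654 5.6660 8.3330] v=[-4.8319 5.9297 -1.8243]
Step 6: x=[0.9912 6.7900 7.9602] v=[-2.2967 4.4961 -1.4913]
Step 7: x=[1.6189 6.7569 8.0448] v=[2.5109 -0.1325 0.3385]
Max displacement = 2.5000

Answer: 2.5000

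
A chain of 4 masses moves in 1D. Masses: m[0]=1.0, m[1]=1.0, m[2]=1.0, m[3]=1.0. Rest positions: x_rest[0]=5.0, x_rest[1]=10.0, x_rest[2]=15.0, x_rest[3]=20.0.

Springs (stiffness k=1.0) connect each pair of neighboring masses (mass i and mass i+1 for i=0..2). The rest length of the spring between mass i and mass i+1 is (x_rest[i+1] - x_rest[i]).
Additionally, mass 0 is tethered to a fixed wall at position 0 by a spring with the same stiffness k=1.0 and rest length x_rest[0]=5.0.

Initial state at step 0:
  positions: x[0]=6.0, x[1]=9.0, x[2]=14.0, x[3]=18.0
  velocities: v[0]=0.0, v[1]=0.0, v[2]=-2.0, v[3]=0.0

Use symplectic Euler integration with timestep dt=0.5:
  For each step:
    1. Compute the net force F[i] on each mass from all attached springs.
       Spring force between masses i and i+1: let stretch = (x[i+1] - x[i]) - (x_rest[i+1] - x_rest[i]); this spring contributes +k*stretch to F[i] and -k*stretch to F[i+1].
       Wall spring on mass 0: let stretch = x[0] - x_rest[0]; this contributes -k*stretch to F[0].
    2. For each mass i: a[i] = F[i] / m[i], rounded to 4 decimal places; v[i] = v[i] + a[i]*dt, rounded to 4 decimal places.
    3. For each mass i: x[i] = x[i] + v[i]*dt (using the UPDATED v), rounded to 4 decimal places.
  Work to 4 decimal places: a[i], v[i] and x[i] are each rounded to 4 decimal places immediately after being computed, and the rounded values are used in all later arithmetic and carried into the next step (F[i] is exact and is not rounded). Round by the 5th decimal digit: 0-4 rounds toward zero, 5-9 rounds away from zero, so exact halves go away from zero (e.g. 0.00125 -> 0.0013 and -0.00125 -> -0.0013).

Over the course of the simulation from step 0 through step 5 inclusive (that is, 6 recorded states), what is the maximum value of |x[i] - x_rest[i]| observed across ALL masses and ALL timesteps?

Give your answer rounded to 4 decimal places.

Answer: 2.9600

Derivation:
Step 0: x=[6.0000 9.0000 14.0000 18.0000] v=[0.0000 0.0000 -2.0000 0.0000]
Step 1: x=[5.2500 9.5000 12.7500 18.2500] v=[-1.5000 1.0000 -2.5000 0.5000]
Step 2: x=[4.2500 9.7500 12.0625 18.3750] v=[-2.0000 0.5000 -1.3750 0.2500]
Step 3: x=[3.5625 9.2031 12.3750 18.1719] v=[-1.3750 -1.0938 0.6250 -0.4063]
Step 4: x=[3.3945 8.0390 13.3438 17.7695] v=[-0.3360 -2.3282 1.9375 -0.8048]
Step 5: x=[3.5390 7.0400 14.0928 17.5107] v=[0.2890 -1.9981 1.4980 -0.5177]
Max displacement = 2.9600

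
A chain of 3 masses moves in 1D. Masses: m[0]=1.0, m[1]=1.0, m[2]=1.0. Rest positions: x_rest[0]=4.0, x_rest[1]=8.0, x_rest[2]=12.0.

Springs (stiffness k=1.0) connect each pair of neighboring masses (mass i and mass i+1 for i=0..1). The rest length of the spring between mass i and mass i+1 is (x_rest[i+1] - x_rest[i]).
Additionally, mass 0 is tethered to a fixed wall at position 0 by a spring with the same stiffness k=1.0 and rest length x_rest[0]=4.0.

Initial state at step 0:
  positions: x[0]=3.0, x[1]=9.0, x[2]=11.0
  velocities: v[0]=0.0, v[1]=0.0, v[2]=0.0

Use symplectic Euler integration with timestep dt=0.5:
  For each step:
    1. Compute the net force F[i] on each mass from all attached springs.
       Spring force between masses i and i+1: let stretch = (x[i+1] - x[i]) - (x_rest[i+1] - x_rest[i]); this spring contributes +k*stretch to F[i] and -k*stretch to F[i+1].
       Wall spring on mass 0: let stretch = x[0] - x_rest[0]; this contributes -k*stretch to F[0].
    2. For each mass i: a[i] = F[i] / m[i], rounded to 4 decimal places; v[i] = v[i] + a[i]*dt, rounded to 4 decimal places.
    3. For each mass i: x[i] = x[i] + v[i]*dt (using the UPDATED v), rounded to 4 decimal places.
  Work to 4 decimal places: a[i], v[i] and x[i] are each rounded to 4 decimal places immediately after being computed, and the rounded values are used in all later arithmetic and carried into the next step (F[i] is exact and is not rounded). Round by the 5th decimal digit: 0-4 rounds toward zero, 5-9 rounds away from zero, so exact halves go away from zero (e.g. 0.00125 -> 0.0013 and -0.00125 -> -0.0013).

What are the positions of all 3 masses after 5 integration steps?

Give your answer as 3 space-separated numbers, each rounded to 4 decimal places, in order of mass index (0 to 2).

Step 0: x=[3.0000 9.0000 11.0000] v=[0.0000 0.0000 0.0000]
Step 1: x=[3.7500 8.0000 11.5000] v=[1.5000 -2.0000 1.0000]
Step 2: x=[4.6250 6.8125 12.1250] v=[1.7500 -2.3750 1.2500]
Step 3: x=[4.8907 6.4063 12.4219] v=[0.5313 -0.8125 0.5938]
Step 4: x=[4.3126 7.1251 12.2149] v=[-1.1563 1.4375 -0.4140]
Step 5: x=[3.3594 8.4132 11.7355] v=[-1.9064 2.5762 -0.9589]

Answer: 3.3594 8.4132 11.7355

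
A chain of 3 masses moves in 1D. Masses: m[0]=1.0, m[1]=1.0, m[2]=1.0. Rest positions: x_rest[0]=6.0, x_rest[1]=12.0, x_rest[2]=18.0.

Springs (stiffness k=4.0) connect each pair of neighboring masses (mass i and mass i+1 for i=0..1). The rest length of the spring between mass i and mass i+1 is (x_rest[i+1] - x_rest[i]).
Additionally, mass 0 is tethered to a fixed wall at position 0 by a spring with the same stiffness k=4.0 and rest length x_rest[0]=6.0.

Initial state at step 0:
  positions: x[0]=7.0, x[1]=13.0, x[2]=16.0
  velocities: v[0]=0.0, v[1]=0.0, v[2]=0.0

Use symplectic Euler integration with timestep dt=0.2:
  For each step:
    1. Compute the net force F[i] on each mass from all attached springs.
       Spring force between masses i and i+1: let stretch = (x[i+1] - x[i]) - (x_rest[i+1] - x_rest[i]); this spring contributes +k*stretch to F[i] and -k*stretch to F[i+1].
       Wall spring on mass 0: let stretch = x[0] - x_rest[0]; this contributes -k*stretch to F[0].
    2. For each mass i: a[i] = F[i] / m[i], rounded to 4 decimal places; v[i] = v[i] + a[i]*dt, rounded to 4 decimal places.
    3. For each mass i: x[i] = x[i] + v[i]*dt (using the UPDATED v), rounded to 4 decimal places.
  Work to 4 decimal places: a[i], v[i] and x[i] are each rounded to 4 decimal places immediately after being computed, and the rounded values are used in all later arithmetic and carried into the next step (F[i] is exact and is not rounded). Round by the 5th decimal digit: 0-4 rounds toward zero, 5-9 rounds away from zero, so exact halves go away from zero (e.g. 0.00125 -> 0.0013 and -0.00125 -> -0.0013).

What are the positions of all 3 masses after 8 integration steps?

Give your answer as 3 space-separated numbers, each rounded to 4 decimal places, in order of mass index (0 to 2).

Answer: 4.7729 12.2997 18.2637

Derivation:
Step 0: x=[7.0000 13.0000 16.0000] v=[0.0000 0.0000 0.0000]
Step 1: x=[6.8400 12.5200 16.4800] v=[-0.8000 -2.4000 2.4000]
Step 2: x=[6.4944 11.7648 17.2864] v=[-1.7280 -3.7760 4.0320]
Step 3: x=[5.9530 11.0498 18.1693] v=[-2.7072 -3.5750 4.4147]
Step 4: x=[5.2746 10.6584 18.8731] v=[-3.3922 -1.9568 3.5191]
Step 5: x=[4.6136 10.7200 19.2226] v=[-3.3048 0.3079 1.7473]
Step 6: x=[4.1915 11.1650 19.1716] v=[-2.1106 2.2249 -0.2548]
Step 7: x=[4.2145 11.7753 18.7996] v=[0.1150 3.0514 -1.8601]
Step 8: x=[4.7729 12.2997 18.2637] v=[2.7920 2.6222 -2.6795]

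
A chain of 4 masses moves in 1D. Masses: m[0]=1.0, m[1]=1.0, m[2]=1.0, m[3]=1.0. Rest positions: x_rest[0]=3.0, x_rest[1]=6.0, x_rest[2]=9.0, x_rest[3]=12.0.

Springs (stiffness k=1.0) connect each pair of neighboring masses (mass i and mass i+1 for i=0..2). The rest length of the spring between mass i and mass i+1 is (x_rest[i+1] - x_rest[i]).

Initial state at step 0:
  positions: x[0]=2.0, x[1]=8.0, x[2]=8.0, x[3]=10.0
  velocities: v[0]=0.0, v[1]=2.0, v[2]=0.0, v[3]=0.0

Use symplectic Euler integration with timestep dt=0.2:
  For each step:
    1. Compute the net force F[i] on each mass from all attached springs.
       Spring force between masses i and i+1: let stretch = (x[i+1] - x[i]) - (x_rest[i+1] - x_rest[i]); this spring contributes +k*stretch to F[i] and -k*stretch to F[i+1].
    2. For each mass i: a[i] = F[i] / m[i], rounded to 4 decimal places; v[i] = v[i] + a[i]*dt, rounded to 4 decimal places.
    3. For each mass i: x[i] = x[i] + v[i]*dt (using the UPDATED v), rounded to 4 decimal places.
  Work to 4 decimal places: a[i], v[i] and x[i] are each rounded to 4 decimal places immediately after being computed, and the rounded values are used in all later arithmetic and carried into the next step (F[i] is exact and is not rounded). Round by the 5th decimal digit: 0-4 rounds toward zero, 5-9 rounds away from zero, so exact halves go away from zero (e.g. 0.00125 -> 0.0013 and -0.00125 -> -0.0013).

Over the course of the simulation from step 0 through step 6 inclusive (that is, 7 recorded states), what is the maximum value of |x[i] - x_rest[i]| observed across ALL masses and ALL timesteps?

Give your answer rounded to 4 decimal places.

Step 0: x=[2.0000 8.0000 8.0000 10.0000] v=[0.0000 2.0000 0.0000 0.0000]
Step 1: x=[2.1200 8.1600 8.0800 10.0400] v=[0.6000 0.8000 0.4000 0.2000]
Step 2: x=[2.3616 8.0752 8.2416 10.1216] v=[1.2080 -0.4240 0.8080 0.4080]
Step 3: x=[2.7117 7.7685 8.4717 10.2480] v=[1.7507 -1.5334 1.1507 0.6320]
Step 4: x=[3.1441 7.2877 8.7448 10.4233] v=[2.1621 -2.4041 1.3653 0.8767]
Step 5: x=[3.6223 6.6994 9.0267 10.6515] v=[2.3908 -2.9414 1.4096 1.1410]
Step 6: x=[4.1035 6.0811 9.2805 10.9347] v=[2.4062 -3.0914 1.2691 1.4160]
Max displacement = 2.1600

Answer: 2.1600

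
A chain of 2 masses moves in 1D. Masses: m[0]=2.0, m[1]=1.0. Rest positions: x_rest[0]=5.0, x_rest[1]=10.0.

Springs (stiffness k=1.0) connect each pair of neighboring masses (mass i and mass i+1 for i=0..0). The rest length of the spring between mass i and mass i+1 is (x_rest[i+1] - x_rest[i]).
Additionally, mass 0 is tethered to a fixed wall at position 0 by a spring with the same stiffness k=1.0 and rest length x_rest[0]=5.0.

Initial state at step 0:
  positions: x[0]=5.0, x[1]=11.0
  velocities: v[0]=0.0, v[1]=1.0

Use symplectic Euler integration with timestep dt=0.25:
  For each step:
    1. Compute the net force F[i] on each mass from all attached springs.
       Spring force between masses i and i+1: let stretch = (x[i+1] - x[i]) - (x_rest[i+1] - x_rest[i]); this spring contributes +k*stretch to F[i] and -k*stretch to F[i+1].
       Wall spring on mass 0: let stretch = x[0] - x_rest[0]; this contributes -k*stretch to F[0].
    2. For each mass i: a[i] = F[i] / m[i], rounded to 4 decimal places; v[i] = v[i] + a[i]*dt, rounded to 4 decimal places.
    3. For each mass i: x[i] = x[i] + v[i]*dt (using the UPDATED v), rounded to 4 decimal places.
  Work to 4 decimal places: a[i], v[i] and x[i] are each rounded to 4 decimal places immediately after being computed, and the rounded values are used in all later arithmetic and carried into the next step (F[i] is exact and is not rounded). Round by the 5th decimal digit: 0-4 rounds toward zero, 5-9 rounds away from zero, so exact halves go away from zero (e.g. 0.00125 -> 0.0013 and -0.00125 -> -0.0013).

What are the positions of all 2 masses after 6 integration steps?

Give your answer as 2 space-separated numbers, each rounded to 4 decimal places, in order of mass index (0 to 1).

Answer: 5.6393 11.0791

Derivation:
Step 0: x=[5.0000 11.0000] v=[0.0000 1.0000]
Step 1: x=[5.0313 11.1875] v=[0.1250 0.7500]
Step 2: x=[5.0977 11.3028] v=[0.2656 0.4610]
Step 3: x=[5.1987 11.3427] v=[0.4040 0.1597]
Step 4: x=[5.3293 11.3111] v=[0.5222 -0.1263]
Step 5: x=[5.4803 11.2182] v=[0.6038 -0.3718]
Step 6: x=[5.6393 11.0791] v=[0.6360 -0.5563]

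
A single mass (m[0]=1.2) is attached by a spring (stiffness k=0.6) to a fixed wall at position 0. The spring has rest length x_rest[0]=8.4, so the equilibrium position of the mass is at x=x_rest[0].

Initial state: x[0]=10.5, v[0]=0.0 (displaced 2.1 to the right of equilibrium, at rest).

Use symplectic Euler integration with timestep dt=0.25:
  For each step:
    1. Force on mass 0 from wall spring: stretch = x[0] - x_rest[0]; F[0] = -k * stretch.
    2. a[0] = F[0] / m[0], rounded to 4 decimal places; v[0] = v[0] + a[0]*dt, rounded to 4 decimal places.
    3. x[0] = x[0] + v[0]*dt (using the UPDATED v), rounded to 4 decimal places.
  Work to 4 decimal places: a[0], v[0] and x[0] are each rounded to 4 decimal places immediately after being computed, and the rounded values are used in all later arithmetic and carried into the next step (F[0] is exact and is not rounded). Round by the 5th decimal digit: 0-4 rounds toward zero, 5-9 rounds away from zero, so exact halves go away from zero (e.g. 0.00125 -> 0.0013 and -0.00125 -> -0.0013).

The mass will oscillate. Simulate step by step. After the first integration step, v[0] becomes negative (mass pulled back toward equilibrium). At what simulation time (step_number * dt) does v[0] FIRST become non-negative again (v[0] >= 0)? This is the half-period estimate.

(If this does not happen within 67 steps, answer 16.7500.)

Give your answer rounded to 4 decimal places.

Step 0: x=[10.5000] v=[0.0000]
Step 1: x=[10.4344] v=[-0.2625]
Step 2: x=[10.3052] v=[-0.5168]
Step 3: x=[10.1165] v=[-0.7550]
Step 4: x=[9.8741] v=[-0.9696]
Step 5: x=[9.5856] v=[-1.1539]
Step 6: x=[9.2601] v=[-1.3021]
Step 7: x=[8.9077] v=[-1.4096]
Step 8: x=[8.5394] v=[-1.4731]
Step 9: x=[8.1668] v=[-1.4905]
Step 10: x=[7.8015] v=[-1.4614]
Step 11: x=[7.4549] v=[-1.3866]
Step 12: x=[7.1378] v=[-1.2685]
Step 13: x=[6.8601] v=[-1.1107]
Step 14: x=[6.6306] v=[-0.9182]
Step 15: x=[6.4564] v=[-0.6970]
Step 16: x=[6.3429] v=[-0.4541]
Step 17: x=[6.2937] v=[-0.1970]
Step 18: x=[6.3103] v=[0.0663]
First v>=0 after going negative at step 18, time=4.5000

Answer: 4.5000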